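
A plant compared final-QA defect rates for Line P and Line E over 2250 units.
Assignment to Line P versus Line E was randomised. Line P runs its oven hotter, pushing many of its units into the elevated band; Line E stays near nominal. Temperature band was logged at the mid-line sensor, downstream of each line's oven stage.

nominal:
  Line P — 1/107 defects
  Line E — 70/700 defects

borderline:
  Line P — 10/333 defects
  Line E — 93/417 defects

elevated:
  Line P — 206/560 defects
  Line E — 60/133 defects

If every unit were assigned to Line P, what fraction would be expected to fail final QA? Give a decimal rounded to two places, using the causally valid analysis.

The in-process temperature band-specific comparison favours Line P throughout, but the pooled figures favour Line E. The question is whether to condition on in-process temperature band.
The distribution of in-process temperature band is itself part of what the line does — it is an intermediate outcome. Holding it fixed would remove that part of the effect; the total effect is the pooled difference.
So P(outcome | do(Line P)) is just the pooled rate for Line P: 217/1000 = 0.217.

0.22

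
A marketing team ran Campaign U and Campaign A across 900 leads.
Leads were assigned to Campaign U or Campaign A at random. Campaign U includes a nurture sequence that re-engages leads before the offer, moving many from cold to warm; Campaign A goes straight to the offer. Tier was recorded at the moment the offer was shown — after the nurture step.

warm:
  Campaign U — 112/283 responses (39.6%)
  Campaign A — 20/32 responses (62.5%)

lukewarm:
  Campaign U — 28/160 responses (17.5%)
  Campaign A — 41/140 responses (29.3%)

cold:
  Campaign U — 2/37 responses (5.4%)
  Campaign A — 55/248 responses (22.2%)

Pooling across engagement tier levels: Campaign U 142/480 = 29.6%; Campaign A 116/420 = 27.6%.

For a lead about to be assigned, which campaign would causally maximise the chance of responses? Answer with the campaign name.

The engagement tier-specific comparison favours Campaign A throughout, but the pooled figures favour Campaign U. The question is whether to condition on engagement tier.
Engagement tier lies on the pathway campaign → engagement tier → outcome, so adjusting for it blocks the indirect effect. For the total causal effect of campaign, use the unadjusted pooled rates.
Pooled: Campaign U 29.6% vs Campaign A 27.6%; Campaign U is higher overall.

Campaign U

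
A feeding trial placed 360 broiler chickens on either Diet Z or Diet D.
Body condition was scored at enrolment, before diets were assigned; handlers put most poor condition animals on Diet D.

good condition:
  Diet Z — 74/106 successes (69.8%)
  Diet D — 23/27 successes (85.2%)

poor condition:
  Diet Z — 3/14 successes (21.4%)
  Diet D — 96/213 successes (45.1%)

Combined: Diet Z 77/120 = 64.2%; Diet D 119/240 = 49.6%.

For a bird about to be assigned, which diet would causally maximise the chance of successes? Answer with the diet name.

Nothing the diet does changes starting body condition; the imbalance is an allocation artefact. With starting body condition also predicting the outcome, the pooled figure is confounded, and the within-stratum comparison is the causal one.
Within each level — good condition: 69.8% vs 85.2%; poor condition: 21.4% vs 45.1% — Diet D is higher every time.

Diet D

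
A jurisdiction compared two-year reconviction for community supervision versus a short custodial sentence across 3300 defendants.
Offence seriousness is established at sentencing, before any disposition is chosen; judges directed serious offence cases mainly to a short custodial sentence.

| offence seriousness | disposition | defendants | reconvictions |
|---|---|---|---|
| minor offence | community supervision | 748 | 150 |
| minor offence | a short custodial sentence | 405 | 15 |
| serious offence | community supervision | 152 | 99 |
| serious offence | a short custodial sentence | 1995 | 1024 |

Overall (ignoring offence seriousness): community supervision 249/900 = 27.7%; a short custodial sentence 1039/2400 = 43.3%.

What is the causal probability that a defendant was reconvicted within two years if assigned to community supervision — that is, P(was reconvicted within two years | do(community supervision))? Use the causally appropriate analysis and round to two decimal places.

0.49

Within every offence seriousness level a short custodial sentence has the lower rate, yet pooled community supervision does — Simpson's reversal.
Offence seriousness differs across dispositions for reasons unrelated to any effect of the disposition itself, and it separately predicts the outcome — a classic confounder. We must compare within offence seriousness levels.
Standardising community supervision to the population offence seriousness mix: 0.349·150/748 + 0.651·99/152 = 0.494.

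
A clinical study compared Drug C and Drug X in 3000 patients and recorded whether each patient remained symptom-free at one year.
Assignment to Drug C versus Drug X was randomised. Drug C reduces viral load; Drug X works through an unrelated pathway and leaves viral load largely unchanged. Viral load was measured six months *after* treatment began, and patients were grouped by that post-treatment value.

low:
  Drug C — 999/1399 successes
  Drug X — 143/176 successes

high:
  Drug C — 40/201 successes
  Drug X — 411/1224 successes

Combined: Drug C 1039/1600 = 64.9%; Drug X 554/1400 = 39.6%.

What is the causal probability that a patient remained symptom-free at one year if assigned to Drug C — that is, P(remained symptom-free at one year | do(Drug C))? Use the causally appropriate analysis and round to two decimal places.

Within every viral load level Drug X has the higher rate, yet pooled Drug C does — Simpson's reversal.
Because the drug influences viral load, viral load is a post-treatment mediator, not a confounder. Stratifying on it would bias the estimate; the causal effect is the crude pooled difference.
So P(outcome | do(Drug C)) is just the pooled rate for Drug C: 1039/1600 = 0.649.

0.65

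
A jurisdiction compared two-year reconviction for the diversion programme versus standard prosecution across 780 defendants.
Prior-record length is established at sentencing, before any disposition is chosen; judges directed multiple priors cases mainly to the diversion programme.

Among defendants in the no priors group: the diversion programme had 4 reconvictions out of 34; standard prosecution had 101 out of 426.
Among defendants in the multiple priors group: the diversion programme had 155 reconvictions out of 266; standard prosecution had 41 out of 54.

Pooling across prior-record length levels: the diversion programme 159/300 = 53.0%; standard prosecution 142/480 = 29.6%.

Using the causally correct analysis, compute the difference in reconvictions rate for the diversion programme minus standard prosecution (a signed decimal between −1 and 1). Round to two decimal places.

Since prior-record length is a pre-existing factor (not a product of the disposition) and it affects the outcome on its own, it is a confounder. The stratified rates, not the pooled rate, identify the causal effect.
Adjusting over the population distribution of prior-record length: 0.590·(0.118−0.237) + 0.410·(0.583−0.759) = -0.143.

-0.14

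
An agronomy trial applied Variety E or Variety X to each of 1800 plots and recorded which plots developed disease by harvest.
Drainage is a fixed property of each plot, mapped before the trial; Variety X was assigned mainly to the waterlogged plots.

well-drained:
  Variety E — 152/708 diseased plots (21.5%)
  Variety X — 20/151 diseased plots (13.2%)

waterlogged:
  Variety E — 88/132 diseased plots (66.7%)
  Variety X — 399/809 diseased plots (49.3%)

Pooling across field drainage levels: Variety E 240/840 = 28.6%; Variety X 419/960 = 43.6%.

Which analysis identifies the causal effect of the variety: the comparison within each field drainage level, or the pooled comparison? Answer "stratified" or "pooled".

stratified

Since field drainage is a pre-existing factor (not a product of the variety) and it affects the outcome on its own, it is a confounder. The stratified rates, not the pooled rate, identify the causal effect.
Within each level — well-drained: 21.5% vs 13.2%; waterlogged: 66.7% vs 49.3% — Variety X is lower every time.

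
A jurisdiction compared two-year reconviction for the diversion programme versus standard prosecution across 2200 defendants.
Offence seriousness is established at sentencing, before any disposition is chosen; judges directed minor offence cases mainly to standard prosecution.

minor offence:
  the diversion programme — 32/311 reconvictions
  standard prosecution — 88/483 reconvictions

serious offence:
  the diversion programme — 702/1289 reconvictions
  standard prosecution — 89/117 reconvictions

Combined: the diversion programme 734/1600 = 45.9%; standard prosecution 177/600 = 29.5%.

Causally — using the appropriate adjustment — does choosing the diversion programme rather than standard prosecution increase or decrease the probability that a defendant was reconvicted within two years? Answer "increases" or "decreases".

Within every offence seriousness level the diversion programme has the lower rate, yet pooled standard prosecution does — Simpson's reversal.
The imbalance in offence seriousness arose from how defendants were allocated, not from anything the disposition did; and offence seriousness independently affects the outcome. The pooled gap is confounded — condition on offence seriousness.
Within each level — minor offence: 10.3% vs 18.2%; serious offence: 54.5% vs 76.1% — the diversion programme is lower every time.

decreases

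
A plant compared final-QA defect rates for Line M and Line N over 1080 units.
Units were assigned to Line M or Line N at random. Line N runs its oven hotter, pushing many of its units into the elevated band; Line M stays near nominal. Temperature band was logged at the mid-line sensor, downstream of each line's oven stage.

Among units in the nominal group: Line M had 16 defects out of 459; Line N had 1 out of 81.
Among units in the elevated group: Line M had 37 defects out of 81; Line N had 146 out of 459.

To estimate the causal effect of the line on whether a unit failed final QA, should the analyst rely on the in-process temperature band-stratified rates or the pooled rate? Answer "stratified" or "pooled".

In-process temperature band lies on the pathway line → in-process temperature band → outcome, so adjusting for it blocks the indirect effect. For the total causal effect of line, use the unadjusted pooled rates.
Pooled: Line M 9.8% vs Line N 27.2%; Line M is lower overall.

pooled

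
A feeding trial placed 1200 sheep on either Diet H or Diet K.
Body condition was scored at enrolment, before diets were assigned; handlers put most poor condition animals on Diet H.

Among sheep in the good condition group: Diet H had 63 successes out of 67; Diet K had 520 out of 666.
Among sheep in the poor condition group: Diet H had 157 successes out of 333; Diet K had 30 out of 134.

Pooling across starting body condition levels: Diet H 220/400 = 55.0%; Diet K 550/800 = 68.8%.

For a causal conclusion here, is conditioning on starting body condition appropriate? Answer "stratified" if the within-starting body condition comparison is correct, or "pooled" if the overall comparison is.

stratified

Diet H is higher inside every starting body condition stratum but Diet K is higher in aggregate. Whether to stratify depends on how starting body condition relates to the diet.
Starting body condition differs across diets for reasons unrelated to any effect of the diet itself, and it separately predicts the outcome — a classic confounder. We must compare within starting body condition levels.
Within each level — good condition: 94.0% vs 78.1%; poor condition: 47.1% vs 22.4% — Diet H is higher every time.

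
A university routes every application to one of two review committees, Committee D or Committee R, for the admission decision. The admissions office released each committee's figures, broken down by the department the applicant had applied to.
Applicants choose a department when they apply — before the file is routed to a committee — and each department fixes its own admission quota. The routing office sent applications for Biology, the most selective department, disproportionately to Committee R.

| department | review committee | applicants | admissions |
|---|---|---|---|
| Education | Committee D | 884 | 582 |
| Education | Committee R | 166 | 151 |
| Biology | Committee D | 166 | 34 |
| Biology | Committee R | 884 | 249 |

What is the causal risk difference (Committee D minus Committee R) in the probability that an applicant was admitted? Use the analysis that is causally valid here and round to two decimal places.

Department differs across review committees for reasons unrelated to any effect of the review committee itself, and it separately predicts the outcome — a classic confounder. We must compare within department levels.
Adjusting over the population distribution of department: 0.500·(0.658−0.910) + 0.500·(0.205−0.282) = -0.164.

-0.16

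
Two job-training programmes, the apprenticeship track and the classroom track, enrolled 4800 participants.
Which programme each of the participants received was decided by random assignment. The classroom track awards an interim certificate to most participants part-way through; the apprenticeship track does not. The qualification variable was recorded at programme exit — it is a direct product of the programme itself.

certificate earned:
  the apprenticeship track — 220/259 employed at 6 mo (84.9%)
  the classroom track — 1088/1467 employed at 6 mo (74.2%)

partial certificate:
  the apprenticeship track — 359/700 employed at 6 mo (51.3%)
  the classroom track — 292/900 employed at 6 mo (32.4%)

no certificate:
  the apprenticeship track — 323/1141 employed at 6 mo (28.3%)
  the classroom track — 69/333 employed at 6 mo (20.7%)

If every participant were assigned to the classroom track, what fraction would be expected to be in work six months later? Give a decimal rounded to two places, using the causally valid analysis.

Qualification attained during the programme here is a post-treatment variable shaped by the programme; conditioning on it would introduce bias rather than remove it. The overall comparison is the causal one.
So P(outcome | do(the classroom track)) is just the pooled rate for the classroom track: 1449/2700 = 0.537.

0.54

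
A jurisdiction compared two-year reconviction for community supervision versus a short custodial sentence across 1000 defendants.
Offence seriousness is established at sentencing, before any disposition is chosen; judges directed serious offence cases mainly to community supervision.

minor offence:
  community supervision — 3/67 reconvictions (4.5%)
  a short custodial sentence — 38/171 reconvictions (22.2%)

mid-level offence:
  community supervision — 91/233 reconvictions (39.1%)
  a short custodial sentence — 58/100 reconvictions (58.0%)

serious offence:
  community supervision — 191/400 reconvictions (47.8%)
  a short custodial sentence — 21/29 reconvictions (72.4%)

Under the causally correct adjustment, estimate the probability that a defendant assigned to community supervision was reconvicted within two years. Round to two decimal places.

0.35

Nothing the disposition does changes offence seriousness; the imbalance is an allocation artefact. With offence seriousness also predicting the outcome, the pooled figure is confounded, and the within-stratum comparison is the causal one.
Standardising community supervision to the population offence seriousness mix: 0.238·3/67 + 0.333·91/233 + 0.429·191/400 = 0.346.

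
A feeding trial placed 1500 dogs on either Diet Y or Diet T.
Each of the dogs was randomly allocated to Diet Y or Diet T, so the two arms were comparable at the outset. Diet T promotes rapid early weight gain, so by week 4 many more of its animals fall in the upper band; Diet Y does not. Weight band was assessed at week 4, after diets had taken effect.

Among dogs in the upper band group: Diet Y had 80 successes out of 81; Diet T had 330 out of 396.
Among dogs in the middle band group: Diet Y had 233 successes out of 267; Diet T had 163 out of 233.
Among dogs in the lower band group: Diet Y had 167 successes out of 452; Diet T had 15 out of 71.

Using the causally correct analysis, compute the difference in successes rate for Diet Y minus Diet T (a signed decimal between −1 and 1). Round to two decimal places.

The week-4 weight band-specific comparison favours Diet Y throughout, but the pooled figures favour Diet T. The question is whether to condition on week-4 weight band.
Week-4 weight band here is a post-treatment variable shaped by the diet; conditioning on it would introduce bias rather than remove it. The overall comparison is the causal one.
The causal difference is the pooled difference: 0.600 − 0.726 = -0.126.

-0.13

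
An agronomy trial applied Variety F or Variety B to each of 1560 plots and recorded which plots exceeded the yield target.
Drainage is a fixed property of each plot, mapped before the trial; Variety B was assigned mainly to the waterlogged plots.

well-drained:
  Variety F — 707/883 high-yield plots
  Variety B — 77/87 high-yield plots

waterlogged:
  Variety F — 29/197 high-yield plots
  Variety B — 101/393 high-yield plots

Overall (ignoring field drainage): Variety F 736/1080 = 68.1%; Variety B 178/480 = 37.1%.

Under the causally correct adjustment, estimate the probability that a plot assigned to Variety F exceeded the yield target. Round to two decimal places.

0.55

Field drainage satisfies the back-door criterion: it is not a descendant of the variety, and it blocks the spurious path from variety to outcome. Adjusting for it (i.e., using the within-field drainage rates) gives the causal effect.
Standardising Variety F to the population field drainage mix: 0.622·707/883 + 0.378·29/197 = 0.554.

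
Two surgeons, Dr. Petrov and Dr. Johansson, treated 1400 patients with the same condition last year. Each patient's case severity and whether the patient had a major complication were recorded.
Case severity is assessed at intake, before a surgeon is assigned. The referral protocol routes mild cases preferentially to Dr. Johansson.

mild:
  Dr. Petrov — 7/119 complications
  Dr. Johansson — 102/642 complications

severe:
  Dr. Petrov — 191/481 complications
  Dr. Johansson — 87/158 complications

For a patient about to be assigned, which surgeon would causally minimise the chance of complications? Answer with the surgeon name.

Dr. Petrov

Here case severity is a common cause — it drives both which surgeon a case falls under and the outcome. The crude comparison mixes populations; the stratum-specific rates are the causally relevant ones.
Within each level — mild: 5.9% vs 15.9%; severe: 39.7% vs 55.1% — Dr. Petrov is lower every time.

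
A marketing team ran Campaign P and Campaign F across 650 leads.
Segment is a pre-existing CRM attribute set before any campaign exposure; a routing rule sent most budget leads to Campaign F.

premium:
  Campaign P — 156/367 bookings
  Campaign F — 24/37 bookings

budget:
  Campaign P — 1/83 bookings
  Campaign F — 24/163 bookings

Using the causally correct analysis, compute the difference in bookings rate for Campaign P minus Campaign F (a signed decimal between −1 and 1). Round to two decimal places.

-0.19

Campaign F is higher inside every customer segment stratum but Campaign P is higher in aggregate. Whether to stratify depends on how customer segment relates to the campaign.
The imbalance in customer segment arose from how leads were allocated, not from anything the campaign did; and customer segment independently affects the outcome. The pooled gap is confounded — condition on customer segment.
Adjusting over the population distribution of customer segment: 0.622·(0.425−0.649) + 0.378·(0.012−0.147) = -0.190.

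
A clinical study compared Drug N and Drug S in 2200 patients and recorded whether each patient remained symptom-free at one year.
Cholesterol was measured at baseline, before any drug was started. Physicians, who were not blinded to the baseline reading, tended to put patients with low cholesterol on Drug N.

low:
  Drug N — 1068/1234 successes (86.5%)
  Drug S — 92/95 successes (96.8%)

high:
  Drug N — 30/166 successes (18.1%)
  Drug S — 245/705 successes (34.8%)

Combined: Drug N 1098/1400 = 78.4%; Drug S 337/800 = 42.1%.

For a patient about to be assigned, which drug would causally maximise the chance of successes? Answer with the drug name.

Drug S

The cholesterol-specific comparison favours Drug S throughout, but the pooled figures favour Drug N. The question is whether to condition on cholesterol.
The imbalance in cholesterol arose from how patients were allocated, not from anything the drug did; and cholesterol independently affects the outcome. The pooled gap is confounded — condition on cholesterol.
Within each level — low: 86.5% vs 96.8%; high: 18.1% vs 34.8% — Drug S is higher every time.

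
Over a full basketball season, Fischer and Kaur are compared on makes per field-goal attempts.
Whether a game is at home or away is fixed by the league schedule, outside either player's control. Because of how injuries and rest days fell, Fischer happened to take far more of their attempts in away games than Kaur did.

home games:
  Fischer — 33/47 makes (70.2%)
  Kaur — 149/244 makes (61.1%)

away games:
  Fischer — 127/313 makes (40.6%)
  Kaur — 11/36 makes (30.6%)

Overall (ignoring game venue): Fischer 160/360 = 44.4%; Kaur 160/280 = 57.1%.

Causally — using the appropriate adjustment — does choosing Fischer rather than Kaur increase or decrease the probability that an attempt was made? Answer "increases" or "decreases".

increases

The game venue-specific comparison favours Fischer throughout, but the pooled figures favour Kaur. The question is whether to condition on game venue.
The imbalance in game venue arose from how field-goal attempts were allocated, not from anything the player did; and game venue independently affects the outcome. The pooled gap is confounded — condition on game venue.
Within each level — home games: 70.2% vs 61.1%; away games: 40.6% vs 30.6% — Fischer is higher every time.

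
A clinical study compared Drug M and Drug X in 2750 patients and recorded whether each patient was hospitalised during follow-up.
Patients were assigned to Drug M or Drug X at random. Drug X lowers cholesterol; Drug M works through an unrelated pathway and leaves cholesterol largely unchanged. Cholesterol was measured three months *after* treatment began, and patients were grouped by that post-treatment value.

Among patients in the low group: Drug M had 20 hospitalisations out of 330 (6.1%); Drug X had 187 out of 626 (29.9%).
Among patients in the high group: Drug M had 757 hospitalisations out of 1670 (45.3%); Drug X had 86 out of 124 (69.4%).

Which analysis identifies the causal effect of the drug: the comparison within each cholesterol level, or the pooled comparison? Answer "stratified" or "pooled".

pooled

Stratifying would compare drugs among patients the drugs themselves sorted into cholesterol groups — a form of selection on an intermediate. The unconditioned pooled rates give the total causal effect.
Pooled: Drug M 38.9% vs Drug X 36.4%; Drug X is lower overall.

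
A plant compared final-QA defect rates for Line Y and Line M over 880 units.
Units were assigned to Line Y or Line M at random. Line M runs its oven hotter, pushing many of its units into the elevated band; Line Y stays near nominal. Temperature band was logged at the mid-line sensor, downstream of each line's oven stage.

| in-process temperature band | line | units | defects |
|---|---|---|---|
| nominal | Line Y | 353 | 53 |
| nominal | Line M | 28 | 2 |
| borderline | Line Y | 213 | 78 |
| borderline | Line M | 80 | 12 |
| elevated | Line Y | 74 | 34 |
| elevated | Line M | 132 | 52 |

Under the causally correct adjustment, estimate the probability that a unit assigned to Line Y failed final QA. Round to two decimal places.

Stratifying would compare lines among units the lines themselves sorted into in-process temperature band groups — a form of selection on an intermediate. The unconditioned pooled rates give the total causal effect.
So P(outcome | do(Line Y)) is just the pooled rate for Line Y: 165/640 = 0.258.

0.26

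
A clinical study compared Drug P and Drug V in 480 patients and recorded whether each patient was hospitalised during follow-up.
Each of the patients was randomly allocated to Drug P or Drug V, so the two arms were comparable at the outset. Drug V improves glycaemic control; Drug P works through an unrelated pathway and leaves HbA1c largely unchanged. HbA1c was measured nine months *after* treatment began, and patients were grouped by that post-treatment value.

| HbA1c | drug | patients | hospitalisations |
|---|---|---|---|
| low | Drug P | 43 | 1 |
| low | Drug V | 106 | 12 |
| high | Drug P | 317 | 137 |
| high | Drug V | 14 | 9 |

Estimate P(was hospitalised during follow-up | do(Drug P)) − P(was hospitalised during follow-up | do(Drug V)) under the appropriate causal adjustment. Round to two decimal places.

+0.21

Drug P is lower inside every HbA1c stratum but Drug V is lower in aggregate. Whether to stratify depends on how HbA1c relates to the drug.
Because the drug influences HbA1c, HbA1c is a post-treatment mediator, not a confounder. Stratifying on it would bias the estimate; the causal effect is the crude pooled difference.
The causal difference is the pooled difference: 0.383 − 0.175 = +0.208.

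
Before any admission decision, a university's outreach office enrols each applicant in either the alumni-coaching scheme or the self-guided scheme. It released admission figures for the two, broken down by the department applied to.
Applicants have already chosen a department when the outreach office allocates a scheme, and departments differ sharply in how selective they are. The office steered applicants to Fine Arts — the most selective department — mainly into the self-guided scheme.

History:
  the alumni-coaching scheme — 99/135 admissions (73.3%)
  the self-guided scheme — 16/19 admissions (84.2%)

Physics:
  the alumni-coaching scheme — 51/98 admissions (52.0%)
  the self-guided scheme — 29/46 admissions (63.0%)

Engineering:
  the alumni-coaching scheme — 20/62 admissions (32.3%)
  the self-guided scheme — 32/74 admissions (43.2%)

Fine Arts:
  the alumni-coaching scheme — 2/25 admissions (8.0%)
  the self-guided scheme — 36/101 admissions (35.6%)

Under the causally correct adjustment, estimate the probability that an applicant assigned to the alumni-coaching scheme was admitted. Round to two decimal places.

The department-specific comparison favours the self-guided scheme throughout, but the pooled figures favour the alumni-coaching scheme. The question is whether to condition on department.
Here department is a common cause — it drives both which outreach scheme a case falls under and the outcome. The crude comparison mixes populations; the stratum-specific rates are the causally relevant ones.
Standardising the alumni-coaching scheme to the population department mix: 0.275·99/135 + 0.257·51/98 + 0.243·20/62 + 0.225·2/25 = 0.432.

0.43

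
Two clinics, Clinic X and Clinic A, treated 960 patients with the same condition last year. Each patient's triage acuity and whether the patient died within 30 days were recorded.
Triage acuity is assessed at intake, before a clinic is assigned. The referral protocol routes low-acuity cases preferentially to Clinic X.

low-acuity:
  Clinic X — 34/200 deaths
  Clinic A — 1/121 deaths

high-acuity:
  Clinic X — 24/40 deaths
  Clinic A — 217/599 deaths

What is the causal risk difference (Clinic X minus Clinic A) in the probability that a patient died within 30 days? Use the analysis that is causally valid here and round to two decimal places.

+0.21

Nothing the clinic does changes triage acuity; the imbalance is an allocation artefact. With triage acuity also predicting the outcome, the pooled figure is confounded, and the within-stratum comparison is the causal one.
Adjusting over the population distribution of triage acuity: 0.334·(0.170−0.008) + 0.666·(0.600−0.362) = +0.212.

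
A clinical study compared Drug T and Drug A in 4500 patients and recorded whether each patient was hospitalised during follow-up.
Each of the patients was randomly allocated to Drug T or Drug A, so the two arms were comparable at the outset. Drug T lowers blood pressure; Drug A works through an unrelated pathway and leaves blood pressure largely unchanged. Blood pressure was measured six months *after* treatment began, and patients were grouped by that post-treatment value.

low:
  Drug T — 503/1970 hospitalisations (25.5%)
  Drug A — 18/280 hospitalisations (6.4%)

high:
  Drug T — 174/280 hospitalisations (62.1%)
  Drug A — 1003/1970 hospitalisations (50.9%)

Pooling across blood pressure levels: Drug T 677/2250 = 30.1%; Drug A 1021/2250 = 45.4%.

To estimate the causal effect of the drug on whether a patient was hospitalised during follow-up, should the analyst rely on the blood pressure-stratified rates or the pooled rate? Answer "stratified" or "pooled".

The distribution of blood pressure is itself part of what the drug does — it is an intermediate outcome. Holding it fixed would remove that part of the effect; the total effect is the pooled difference.
Pooled: Drug T 30.1% vs Drug A 45.4%; Drug T is lower overall.

pooled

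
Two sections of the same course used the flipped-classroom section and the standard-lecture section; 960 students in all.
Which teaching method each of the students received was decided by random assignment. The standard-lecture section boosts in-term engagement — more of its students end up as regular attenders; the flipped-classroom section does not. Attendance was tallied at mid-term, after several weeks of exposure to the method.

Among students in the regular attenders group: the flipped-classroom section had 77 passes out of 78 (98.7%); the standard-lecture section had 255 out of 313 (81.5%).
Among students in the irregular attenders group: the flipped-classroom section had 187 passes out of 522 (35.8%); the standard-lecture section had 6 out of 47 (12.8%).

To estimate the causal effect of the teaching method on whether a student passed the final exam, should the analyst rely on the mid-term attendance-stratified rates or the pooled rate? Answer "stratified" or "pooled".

Within every mid-term attendance level the flipped-classroom section has the higher rate, yet pooled the standard-lecture section does — Simpson's reversal.
Mid-term attendance is recorded after the teaching method and is itself shifted by it — it sits on the causal path from teaching method to outcome. Conditioning on a mediator would strip out part of the effect we want; the pooled comparison gives the total causal effect.
Pooled: the flipped-classroom section 44.0% vs the standard-lecture section 72.5%; the standard-lecture section is higher overall.

pooled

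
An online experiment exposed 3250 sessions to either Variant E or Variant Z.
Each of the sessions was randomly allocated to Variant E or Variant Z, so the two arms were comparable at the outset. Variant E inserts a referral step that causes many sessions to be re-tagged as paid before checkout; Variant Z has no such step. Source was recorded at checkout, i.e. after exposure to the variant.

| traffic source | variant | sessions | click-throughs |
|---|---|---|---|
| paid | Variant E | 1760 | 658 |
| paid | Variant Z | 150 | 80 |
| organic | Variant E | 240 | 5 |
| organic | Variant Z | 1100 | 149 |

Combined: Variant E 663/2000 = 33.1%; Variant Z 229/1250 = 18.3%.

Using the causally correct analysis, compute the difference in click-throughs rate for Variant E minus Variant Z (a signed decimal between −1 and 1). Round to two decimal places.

+0.15

The stratified and pooled comparisons disagree (Variant Z wins within each traffic source; Variant E wins overall), so the answer turns on the causal role of traffic source.
Traffic source is recorded after the variant and is itself shifted by it — it sits on the causal path from variant to outcome. Conditioning on a mediator would strip out part of the effect we want; the pooled comparison gives the total causal effect.
The causal difference is the pooled difference: 0.332 − 0.183 = +0.148.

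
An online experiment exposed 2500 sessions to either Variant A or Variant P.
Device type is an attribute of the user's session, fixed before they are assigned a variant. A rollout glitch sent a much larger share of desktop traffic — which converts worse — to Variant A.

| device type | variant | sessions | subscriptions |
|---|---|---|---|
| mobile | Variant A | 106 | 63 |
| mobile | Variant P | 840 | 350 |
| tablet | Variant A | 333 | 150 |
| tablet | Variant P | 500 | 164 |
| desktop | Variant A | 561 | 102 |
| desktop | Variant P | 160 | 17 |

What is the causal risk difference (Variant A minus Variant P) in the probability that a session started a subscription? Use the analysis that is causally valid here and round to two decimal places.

The imbalance in device type arose from how sessions were allocated, not from anything the variant did; and device type independently affects the outcome. The pooled gap is confounded — condition on device type.
Adjusting over the population distribution of device type: 0.378·(0.594−0.417) + 0.333·(0.450−0.328) + 0.288·(0.182−0.106) = +0.130.

+0.13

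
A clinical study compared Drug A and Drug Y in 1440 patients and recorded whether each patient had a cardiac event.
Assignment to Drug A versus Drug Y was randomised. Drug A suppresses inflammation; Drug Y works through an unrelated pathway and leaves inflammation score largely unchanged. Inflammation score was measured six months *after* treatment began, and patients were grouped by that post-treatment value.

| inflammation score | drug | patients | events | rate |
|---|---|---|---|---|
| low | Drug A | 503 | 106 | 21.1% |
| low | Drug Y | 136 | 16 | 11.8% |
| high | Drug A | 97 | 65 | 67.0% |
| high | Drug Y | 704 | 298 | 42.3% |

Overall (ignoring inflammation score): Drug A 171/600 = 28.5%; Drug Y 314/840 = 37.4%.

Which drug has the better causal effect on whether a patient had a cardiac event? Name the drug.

Drug A

Within every inflammation score level Drug Y has the lower rate, yet pooled Drug A does — Simpson's reversal.
Inflammation score is recorded after the drug and is itself shifted by it — it sits on the causal path from drug to outcome. Conditioning on a mediator would strip out part of the effect we want; the pooled comparison gives the total causal effect.
Pooled: Drug A 28.5% vs Drug Y 37.4%; Drug A is lower overall.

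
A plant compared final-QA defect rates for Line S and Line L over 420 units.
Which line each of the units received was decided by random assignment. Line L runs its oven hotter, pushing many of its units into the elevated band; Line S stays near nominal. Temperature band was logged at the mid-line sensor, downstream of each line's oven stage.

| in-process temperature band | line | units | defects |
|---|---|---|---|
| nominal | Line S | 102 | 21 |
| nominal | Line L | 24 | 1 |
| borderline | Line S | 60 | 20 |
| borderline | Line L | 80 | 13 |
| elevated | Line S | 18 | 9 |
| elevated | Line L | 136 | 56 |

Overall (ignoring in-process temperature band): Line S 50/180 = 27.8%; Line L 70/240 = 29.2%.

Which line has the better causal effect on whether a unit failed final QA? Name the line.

Line L is lower inside every in-process temperature band stratum but Line S is lower in aggregate. Whether to stratify depends on how in-process temperature band relates to the line.
Because the line influences in-process temperature band, in-process temperature band is a post-treatment mediator, not a confounder. Stratifying on it would bias the estimate; the causal effect is the crude pooled difference.
Pooled: Line S 27.8% vs Line L 29.2%; Line S is lower overall.

Line S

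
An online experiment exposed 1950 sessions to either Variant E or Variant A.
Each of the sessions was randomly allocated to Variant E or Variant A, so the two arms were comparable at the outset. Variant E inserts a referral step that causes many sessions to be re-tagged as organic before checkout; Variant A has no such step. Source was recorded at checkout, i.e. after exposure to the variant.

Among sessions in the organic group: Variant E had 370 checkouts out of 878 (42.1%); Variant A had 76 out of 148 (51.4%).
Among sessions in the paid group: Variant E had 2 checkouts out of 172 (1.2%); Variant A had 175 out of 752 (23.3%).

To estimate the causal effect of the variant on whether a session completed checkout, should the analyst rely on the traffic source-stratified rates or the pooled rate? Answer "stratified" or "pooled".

pooled

Traffic source lies on the pathway variant → traffic source → outcome, so adjusting for it blocks the indirect effect. For the total causal effect of variant, use the unadjusted pooled rates.
Pooled: Variant E 35.4% vs Variant A 27.9%; Variant E is higher overall.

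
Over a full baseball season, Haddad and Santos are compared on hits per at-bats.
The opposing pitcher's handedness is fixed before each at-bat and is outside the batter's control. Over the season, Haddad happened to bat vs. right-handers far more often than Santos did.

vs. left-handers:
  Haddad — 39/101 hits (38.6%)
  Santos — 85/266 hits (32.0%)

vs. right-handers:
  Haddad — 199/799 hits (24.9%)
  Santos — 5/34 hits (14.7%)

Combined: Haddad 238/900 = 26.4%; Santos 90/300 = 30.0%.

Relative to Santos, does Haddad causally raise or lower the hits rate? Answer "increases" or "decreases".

increases

Haddad is higher inside every pitcher handedness stratum but Santos is higher in aggregate. Whether to stratify depends on how pitcher handedness relates to the player.
Since pitcher handedness is a pre-existing factor (not a product of the player) and it affects the outcome on its own, it is a confounder. The stratified rates, not the pooled rate, identify the causal effect.
Within each level — vs. left-handers: 38.6% vs 32.0%; vs. right-handers: 24.9% vs 14.7% — Haddad is higher every time.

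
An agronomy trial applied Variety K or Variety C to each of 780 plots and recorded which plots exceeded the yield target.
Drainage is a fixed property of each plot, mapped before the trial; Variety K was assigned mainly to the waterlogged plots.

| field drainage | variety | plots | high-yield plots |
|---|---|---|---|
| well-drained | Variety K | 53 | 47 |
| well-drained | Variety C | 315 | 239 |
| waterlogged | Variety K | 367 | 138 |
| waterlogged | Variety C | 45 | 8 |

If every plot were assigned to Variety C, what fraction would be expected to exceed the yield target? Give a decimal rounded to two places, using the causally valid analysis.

The field drainage-specific comparison favours Variety K throughout, but the pooled figures favour Variety C. The question is whether to condition on field drainage.
Field drainage satisfies the back-door criterion: it is not a descendant of the variety, and it blocks the spurious path from variety to outcome. Adjusting for it (i.e., using the within-field drainage rates) gives the causal effect.
Standardising Variety C to the population field drainage mix: 0.472·239/315 + 0.528·8/45 = 0.452.

0.45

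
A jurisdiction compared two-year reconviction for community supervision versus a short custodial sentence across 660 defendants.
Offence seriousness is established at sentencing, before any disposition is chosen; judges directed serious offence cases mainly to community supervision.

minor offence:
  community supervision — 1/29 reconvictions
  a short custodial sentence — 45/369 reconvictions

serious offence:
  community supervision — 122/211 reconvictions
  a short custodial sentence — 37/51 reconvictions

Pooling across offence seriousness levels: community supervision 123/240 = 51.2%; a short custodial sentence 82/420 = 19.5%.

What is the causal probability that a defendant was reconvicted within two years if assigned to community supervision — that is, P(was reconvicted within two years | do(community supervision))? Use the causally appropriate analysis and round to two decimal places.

community supervision is lower inside every offence seriousness stratum but a short custodial sentence is lower in aggregate. Whether to stratify depends on how offence seriousness relates to the disposition.
Here offence seriousness is a common cause — it drives both which disposition a case falls under and the outcome. The crude comparison mixes populations; the stratum-specific rates are the causally relevant ones.
Standardising community supervision to the population offence seriousness mix: 0.603·1/29 + 0.397·122/211 = 0.250.

0.25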